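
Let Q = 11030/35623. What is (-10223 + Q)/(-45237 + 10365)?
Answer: 121387633/414081752 ≈ 0.29315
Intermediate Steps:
Q = 11030/35623 (Q = 11030*(1/35623) = 11030/35623 ≈ 0.30963)
(-10223 + Q)/(-45237 + 10365) = (-10223 + 11030/35623)/(-45237 + 10365) = -364162899/35623/(-34872) = -364162899/35623*(-1/34872) = 121387633/414081752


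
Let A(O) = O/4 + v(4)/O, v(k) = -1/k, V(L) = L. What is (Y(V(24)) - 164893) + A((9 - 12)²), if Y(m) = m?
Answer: -1483801/9 ≈ -1.6487e+5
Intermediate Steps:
A(O) = -1/(4*O) + O/4 (A(O) = O/4 + (-1/4)/O = O*(¼) + (-1*¼)/O = O/4 - 1/(4*O) = -1/(4*O) + O/4)
(Y(V(24)) - 164893) + A((9 - 12)²) = (24 - 164893) + (-1 + ((9 - 12)²)²)/(4*((9 - 12)²)) = -164869 + (-1 + ((-3)²)²)/(4*((-3)²)) = -164869 + (¼)*(-1 + 9²)/9 = -164869 + (¼)*(⅑)*(-1 + 81) = -164869 + (¼)*(⅑)*80 = -164869 + 20/9 = -1483801/9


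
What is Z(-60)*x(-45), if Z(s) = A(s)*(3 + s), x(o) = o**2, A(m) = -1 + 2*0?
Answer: 115425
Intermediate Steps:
A(m) = -1 (A(m) = -1 + 0 = -1)
Z(s) = -3 - s (Z(s) = -(3 + s) = -3 - s)
Z(-60)*x(-45) = (-3 - 1*(-60))*(-45)**2 = (-3 + 60)*2025 = 57*2025 = 115425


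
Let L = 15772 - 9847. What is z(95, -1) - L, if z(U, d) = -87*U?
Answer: -14190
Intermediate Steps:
L = 5925
z(95, -1) - L = -87*95 - 1*5925 = -8265 - 5925 = -14190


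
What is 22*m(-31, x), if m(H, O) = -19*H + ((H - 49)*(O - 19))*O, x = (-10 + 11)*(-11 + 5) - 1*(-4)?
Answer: -60962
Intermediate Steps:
x = -2 (x = 1*(-6) + 4 = -6 + 4 = -2)
m(H, O) = -19*H + O*(-49 + H)*(-19 + O) (m(H, O) = -19*H + ((-49 + H)*(-19 + O))*O = -19*H + O*(-49 + H)*(-19 + O))
22*m(-31, x) = 22*(-49*(-2)² - 19*(-31) + 931*(-2) - 31*(-2)² - 19*(-31)*(-2)) = 22*(-49*4 + 589 - 1862 - 31*4 - 1178) = 22*(-196 + 589 - 1862 - 124 - 1178) = 22*(-2771) = -60962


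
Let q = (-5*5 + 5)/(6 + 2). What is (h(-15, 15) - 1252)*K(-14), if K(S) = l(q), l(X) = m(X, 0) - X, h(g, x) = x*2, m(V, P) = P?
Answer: -3055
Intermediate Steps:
h(g, x) = 2*x
q = -5/2 (q = (-25 + 5)/8 = -20*⅛ = -5/2 ≈ -2.5000)
l(X) = -X (l(X) = 0 - X = -X)
K(S) = 5/2 (K(S) = -1*(-5/2) = 5/2)
(h(-15, 15) - 1252)*K(-14) = (2*15 - 1252)*(5/2) = (30 - 1252)*(5/2) = -1222*5/2 = -3055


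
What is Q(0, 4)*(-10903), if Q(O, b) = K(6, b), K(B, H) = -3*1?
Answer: 32709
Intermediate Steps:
K(B, H) = -3
Q(O, b) = -3
Q(0, 4)*(-10903) = -3*(-10903) = 32709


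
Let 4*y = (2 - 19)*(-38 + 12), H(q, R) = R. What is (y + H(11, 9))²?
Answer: 57121/4 ≈ 14280.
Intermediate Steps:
y = 221/2 (y = ((2 - 19)*(-38 + 12))/4 = (-17*(-26))/4 = (¼)*442 = 221/2 ≈ 110.50)
(y + H(11, 9))² = (221/2 + 9)² = (239/2)² = 57121/4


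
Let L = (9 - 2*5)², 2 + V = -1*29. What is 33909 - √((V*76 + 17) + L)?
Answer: 33909 - I*√2338 ≈ 33909.0 - 48.353*I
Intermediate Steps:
V = -31 (V = -2 - 1*29 = -2 - 29 = -31)
L = 1 (L = (9 - 10)² = (-1)² = 1)
33909 - √((V*76 + 17) + L) = 33909 - √((-31*76 + 17) + 1) = 33909 - √((-2356 + 17) + 1) = 33909 - √(-2339 + 1) = 33909 - √(-2338) = 33909 - I*√2338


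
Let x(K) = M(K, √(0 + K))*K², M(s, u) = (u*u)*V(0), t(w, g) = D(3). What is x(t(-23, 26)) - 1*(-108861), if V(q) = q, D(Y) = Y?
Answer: 108861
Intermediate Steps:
t(w, g) = 3
M(s, u) = 0 (M(s, u) = (u*u)*0 = u²*0 = 0)
x(K) = 0 (x(K) = 0*K² = 0)
x(t(-23, 26)) - 1*(-108861) = 0 - 1*(-108861) = 0 + 108861 = 108861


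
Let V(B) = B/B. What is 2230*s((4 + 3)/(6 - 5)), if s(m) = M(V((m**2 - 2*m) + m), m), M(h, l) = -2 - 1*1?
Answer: -6690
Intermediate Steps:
V(B) = 1
M(h, l) = -3 (M(h, l) = -2 - 1 = -3)
s(m) = -3
2230*s((4 + 3)/(6 - 5)) = 2230*(-3) = -6690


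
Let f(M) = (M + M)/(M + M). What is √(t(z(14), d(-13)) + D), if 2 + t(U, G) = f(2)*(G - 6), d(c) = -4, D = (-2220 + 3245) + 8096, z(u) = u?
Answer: √9109 ≈ 95.441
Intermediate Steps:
D = 9121 (D = 1025 + 8096 = 9121)
f(M) = 1 (f(M) = (2*M)/((2*M)) = (2*M)*(1/(2*M)) = 1)
t(U, G) = -8 + G (t(U, G) = -2 + 1*(G - 6) = -2 + 1*(-6 + G) = -2 + (-6 + G) = -8 + G)
√(t(z(14), d(-13)) + D) = √((-8 - 4) + 9121) = √(-12 + 9121) = √9109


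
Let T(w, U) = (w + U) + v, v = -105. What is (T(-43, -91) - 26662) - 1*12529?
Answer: -39430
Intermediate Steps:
T(w, U) = -105 + U + w (T(w, U) = (w + U) - 105 = (U + w) - 105 = -105 + U + w)
(T(-43, -91) - 26662) - 1*12529 = ((-105 - 91 - 43) - 26662) - 1*12529 = (-239 - 26662) - 12529 = -26901 - 12529 = -39430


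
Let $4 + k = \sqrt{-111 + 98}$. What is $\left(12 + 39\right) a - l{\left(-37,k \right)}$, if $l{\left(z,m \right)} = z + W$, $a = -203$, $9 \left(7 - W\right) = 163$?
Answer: $- \frac{92744}{9} \approx -10305.0$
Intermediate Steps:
$W = - \frac{100}{9}$ ($W = 7 - \frac{163}{9} = - \frac{100}{9} \approx -11.111$)
$k = -4 + i \sqrt{13}$ ($k = -4 + \sqrt{-111 + 98} = -4 + \sqrt{-13} = -4 + i \sqrt{13} \approx -4.0 + 3.6056 i$)
$l{\left(z,m \right)} = - \frac{100}{9} + z$ ($l{\left(z,m \right)} = z - \frac{100}{9} = - \frac{100}{9} + z$)
$\left(12 + 39\right) a - l{\left(-37,k \right)} = \left(12 + 39\right) \left(-203\right) - \left(- \frac{100}{9} - 37\right) = 51 \left(-203\right) - - \frac{433}{9} = -10353 + \frac{433}{9} = - \frac{92744}{9}$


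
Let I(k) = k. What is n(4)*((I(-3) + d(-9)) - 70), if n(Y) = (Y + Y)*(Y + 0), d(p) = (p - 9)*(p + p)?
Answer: 8032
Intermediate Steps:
d(p) = 2*p*(-9 + p) (d(p) = (-9 + p)*(2*p) = 2*p*(-9 + p))
n(Y) = 2*Y² (n(Y) = (2*Y)*Y = 2*Y²)
n(4)*((I(-3) + d(-9)) - 70) = (2*4²)*((-3 + 2*(-9)*(-9 - 9)) - 70) = (2*16)*((-3 + 2*(-9)*(-18)) - 70) = 32*((-3 + 324) - 70) = 32*(321 - 70) = 32*251 = 8032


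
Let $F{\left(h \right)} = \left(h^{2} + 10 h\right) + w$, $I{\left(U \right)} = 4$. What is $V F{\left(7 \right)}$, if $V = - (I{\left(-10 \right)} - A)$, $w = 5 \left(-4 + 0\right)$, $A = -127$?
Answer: $-12969$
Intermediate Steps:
$w = -20$ ($w = 5 \left(-4\right) = -20$)
$F{\left(h \right)} = -20 + h^{2} + 10 h$ ($F{\left(h \right)} = \left(h^{2} + 10 h\right) - 20 = -20 + h^{2} + 10 h$)
$V = -131$ ($V = - (4 - -127) = - (4 + 127) = \left(-1\right) 131 = -131$)
$V F{\left(7 \right)} = - 131 \left(-20 + 7^{2} + 10 \cdot 7\right) = - 131 \left(-20 + 49 + 70\right) = \left(-131\right) 99 = -12969$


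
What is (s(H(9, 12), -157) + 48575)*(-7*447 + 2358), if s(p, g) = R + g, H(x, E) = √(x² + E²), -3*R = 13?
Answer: -37326937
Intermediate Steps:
R = -13/3 (R = -⅓*13 = -13/3 ≈ -4.3333)
H(x, E) = √(E² + x²)
s(p, g) = -13/3 + g
(s(H(9, 12), -157) + 48575)*(-7*447 + 2358) = ((-13/3 - 157) + 48575)*(-7*447 + 2358) = (-484/3 + 48575)*(-3129 + 2358) = (145241/3)*(-771) = -37326937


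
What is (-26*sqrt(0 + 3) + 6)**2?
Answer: 2064 - 312*sqrt(3) ≈ 1523.6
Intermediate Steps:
(-26*sqrt(0 + 3) + 6)**2 = (-26*sqrt(3) + 6)**2 = (6 - 26*sqrt(3))**2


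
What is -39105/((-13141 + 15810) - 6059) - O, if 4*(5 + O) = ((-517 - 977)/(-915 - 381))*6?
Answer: 80309/5424 ≈ 14.806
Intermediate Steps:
O = -157/48 (O = -5 + (((-517 - 977)/(-915 - 381))*6)/4 = -5 + (-1494/(-1296)*6)/4 = -5 + (-1494*(-1/1296)*6)/4 = -5 + ((83/72)*6)/4 = -5 + (¼)*(83/12) = -5 + 83/48 = -157/48 ≈ -3.2708)
-39105/((-13141 + 15810) - 6059) - O = -39105/((-13141 + 15810) - 6059) - 1*(-157/48) = -39105/(2669 - 6059) + 157/48 = -39105/(-3390) + 157/48 = -39105*(-1/3390) + 157/48 = 2607/226 + 157/48 = 80309/5424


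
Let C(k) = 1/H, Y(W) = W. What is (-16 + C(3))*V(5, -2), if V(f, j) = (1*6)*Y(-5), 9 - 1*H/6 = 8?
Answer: 475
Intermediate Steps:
H = 6 (H = 54 - 6*8 = 54 - 48 = 6)
V(f, j) = -30 (V(f, j) = (1*6)*(-5) = 6*(-5) = -30)
C(k) = 1/6
(-16 + C(3))*V(5, -2) = (-16 + 1/6)*(-30) = -95/6*(-30) = 475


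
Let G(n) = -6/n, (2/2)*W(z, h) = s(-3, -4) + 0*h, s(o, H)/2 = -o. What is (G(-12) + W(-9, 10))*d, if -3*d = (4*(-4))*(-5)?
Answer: -520/3 ≈ -173.33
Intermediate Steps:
d = -80/3 (d = -4*(-4)*(-5)/3 = -(-16)*(-5)/3 = -1/3*80 = -80/3 ≈ -26.667)
s(o, H) = -2*o (s(o, H) = 2*(-o) = -2*o)
W(z, h) = 6 (W(z, h) = -2*(-3) + 0*h = 6 + 0 = 6)
(G(-12) + W(-9, 10))*d = (-6/(-12) + 6)*(-80/3) = (-6*(-1/12) + 6)*(-80/3) = (1/2 + 6)*(-80/3) = (13/2)*(-80/3) = -520/3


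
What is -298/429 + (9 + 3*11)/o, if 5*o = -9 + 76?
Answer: 70124/28743 ≈ 2.4397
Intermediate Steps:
o = 67/5 (o = (-9 + 76)/5 = (⅕)*67 = 67/5 ≈ 13.400)
-298/429 + (9 + 3*11)/o = -298/429 + (9 + 3*11)/(67/5) = -298*1/429 + (9 + 33)*(5/67) = -298/429 + 42*(5/67) = -298/429 + 210/67 = 70124/28743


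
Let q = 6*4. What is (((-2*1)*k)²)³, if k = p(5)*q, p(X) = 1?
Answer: 12230590464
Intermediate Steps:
q = 24
k = 24 (k = 1*24 = 24)
(((-2*1)*k)²)³ = ((-2*1*24)²)³ = ((-2*24)²)³ = ((-48)²)³ = 2304³ = 12230590464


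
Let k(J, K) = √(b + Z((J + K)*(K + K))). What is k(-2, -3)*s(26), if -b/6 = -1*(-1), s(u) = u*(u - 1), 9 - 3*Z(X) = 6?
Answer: 650*I*√5 ≈ 1453.4*I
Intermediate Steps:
Z(X) = 1 (Z(X) = 3 - ⅓*6 = 3 - 2 = 1)
s(u) = u*(-1 + u)
b = -6 (b = -(-6)*(-1) = -6*1 = -6)
k(J, K) = I*√5 (k(J, K) = √(-6 + 1) = √(-5) = I*√5)
k(-2, -3)*s(26) = (I*√5)*(26*(-1 + 26)) = (I*√5)*(26*25) = (I*√5)*650 = 650*I*√5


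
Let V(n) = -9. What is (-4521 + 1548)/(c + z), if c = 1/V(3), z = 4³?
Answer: -26757/575 ≈ -46.534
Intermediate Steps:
z = 64
c = -⅑ (c = 1/(-9) = -⅑ ≈ -0.11111)
(-4521 + 1548)/(c + z) = (-4521 + 1548)/(-⅑ + 64) = -2973/575/9 = -2973*9/575 = -26757/575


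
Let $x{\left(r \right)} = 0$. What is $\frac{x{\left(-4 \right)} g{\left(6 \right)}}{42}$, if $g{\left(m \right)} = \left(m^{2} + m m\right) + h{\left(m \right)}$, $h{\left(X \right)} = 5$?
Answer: $0$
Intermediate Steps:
$g{\left(m \right)} = 5 + 2 m^{2}$ ($g{\left(m \right)} = \left(m^{2} + m m\right) + 5 = \left(m^{2} + m^{2}\right) + 5 = 2 m^{2} + 5 = 5 + 2 m^{2}$)
$\frac{x{\left(-4 \right)} g{\left(6 \right)}}{42} = \frac{0 \left(5 + 2 \cdot 6^{2}\right)}{42} = 0 \left(5 + 2 \cdot 36\right) \frac{1}{42} = 0 \left(5 + 72\right) \frac{1}{42} = 0 \cdot 77 \cdot \frac{1}{42} = 0 \cdot \frac{1}{42} = 0$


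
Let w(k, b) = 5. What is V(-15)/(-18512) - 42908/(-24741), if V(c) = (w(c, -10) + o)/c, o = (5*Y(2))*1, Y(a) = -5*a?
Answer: 794238673/458005392 ≈ 1.7341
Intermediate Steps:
o = -50 (o = (5*(-5*2))*1 = (5*(-10))*1 = -50*1 = -50)
V(c) = -45/c (V(c) = (5 - 50)/c = -45/c)
V(-15)/(-18512) - 42908/(-24741) = -45/(-15)/(-18512) - 42908/(-24741) = -45*(-1/15)*(-1/18512) - 42908*(-1/24741) = 3*(-1/18512) + 42908/24741 = -3/18512 + 42908/24741 = 794238673/458005392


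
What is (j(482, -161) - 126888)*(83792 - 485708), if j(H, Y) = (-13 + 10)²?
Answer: 50994700164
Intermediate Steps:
j(H, Y) = 9 (j(H, Y) = (-3)² = 9)
(j(482, -161) - 126888)*(83792 - 485708) = (9 - 126888)*(83792 - 485708) = -126879*(-401916) = 50994700164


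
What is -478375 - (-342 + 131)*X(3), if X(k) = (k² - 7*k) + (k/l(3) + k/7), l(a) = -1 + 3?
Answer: -6727001/14 ≈ -4.8050e+5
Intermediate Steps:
l(a) = 2
X(k) = k² - 89*k/14 (X(k) = (k² - 7*k) + (k/2 + k/7) = (k² - 7*k) + 9*k/14 = k² - 89*k/14)
-478375 - (-342 + 131)*X(3) = -478375 - (-342 + 131)*(1/14)*3*(-89 + 14*3) = -478375 - (-211)*(1/14)*3*(-89 + 42) = -478375 - (-211)*(1/14)*3*(-47) = -478375 - (-211)*(-141)/14 = -478375 - 1*29751/14 = -478375 - 29751/14 = -6727001/14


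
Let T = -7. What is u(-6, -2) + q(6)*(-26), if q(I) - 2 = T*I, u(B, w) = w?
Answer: 1038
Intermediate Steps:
q(I) = 2 - 7*I
u(-6, -2) + q(6)*(-26) = -2 + (2 - 7*6)*(-26) = -2 + (2 - 42)*(-26) = -2 - 40*(-26) = -2 + 1040 = 1038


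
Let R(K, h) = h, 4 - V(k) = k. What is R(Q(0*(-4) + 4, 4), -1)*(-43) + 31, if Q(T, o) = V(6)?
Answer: 74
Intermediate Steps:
V(k) = 4 - k
Q(T, o) = -2 (Q(T, o) = 4 - 1*6 = 4 - 6 = -2)
R(Q(0*(-4) + 4, 4), -1)*(-43) + 31 = -1*(-43) + 31 = 43 + 31 = 74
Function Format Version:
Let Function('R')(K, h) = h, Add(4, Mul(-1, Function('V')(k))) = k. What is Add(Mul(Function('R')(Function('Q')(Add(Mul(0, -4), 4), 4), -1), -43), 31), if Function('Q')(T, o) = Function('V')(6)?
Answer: 74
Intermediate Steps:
Function('V')(k) = Add(4, Mul(-1, k))
Function('Q')(T, o) = -2 (Function('Q')(T, o) = Add(4, Mul(-1, 6)) = Add(4, -6) = -2)
Add(Mul(Function('R')(Function('Q')(Add(Mul(0, -4), 4), 4), -1), -43), 31) = Add(Mul(-1, -43), 31) = Add(43, 31) = 74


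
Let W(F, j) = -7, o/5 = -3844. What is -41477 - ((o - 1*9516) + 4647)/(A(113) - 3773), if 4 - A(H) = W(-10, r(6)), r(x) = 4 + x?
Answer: -156060563/3762 ≈ -41483.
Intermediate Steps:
o = -19220 (o = 5*(-3844) = -19220)
A(H) = 11 (A(H) = 4 - 1*(-7) = 4 + 7 = 11)
-41477 - ((o - 1*9516) + 4647)/(A(113) - 3773) = -41477 - ((-19220 - 1*9516) + 4647)/(11 - 3773) = -41477 - ((-19220 - 9516) + 4647)/(-3762) = -41477 - (-28736 + 4647)*(-1)/3762 = -41477 - (-24089)*(-1)/3762 = -41477 - 1*24089/3762 = -41477 - 24089/3762 = -156060563/3762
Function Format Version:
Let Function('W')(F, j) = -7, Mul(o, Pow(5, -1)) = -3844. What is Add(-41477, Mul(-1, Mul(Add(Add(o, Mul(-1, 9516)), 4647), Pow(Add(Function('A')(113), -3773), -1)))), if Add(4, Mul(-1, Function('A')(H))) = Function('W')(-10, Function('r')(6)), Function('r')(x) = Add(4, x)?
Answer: Rational(-156060563, 3762) ≈ -41483.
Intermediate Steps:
o = -19220 (o = Mul(5, -3844) = -19220)
Function('A')(H) = 11 (Function('A')(H) = Add(4, Mul(-1, -7)) = Add(4, 7) = 11)
Add(-41477, Mul(-1, Mul(Add(Add(o, Mul(-1, 9516)), 4647), Pow(Add(Function('A')(113), -3773), -1)))) = Add(-41477, Mul(-1, Mul(Add(Add(-19220, Mul(-1, 9516)), 4647), Pow(Add(11, -3773), -1)))) = Add(-41477, Mul(-1, Mul(Add(Add(-19220, -9516), 4647), Pow(-3762, -1)))) = Add(-41477, Mul(-1, Mul(Add(-28736, 4647), Rational(-1, 3762)))) = Add(-41477, Mul(-1, Mul(-24089, Rational(-1, 3762)))) = Add(-41477, Mul(-1, Rational(24089, 3762))) = Add(-41477, Rational(-24089, 3762)) = Rational(-156060563, 3762)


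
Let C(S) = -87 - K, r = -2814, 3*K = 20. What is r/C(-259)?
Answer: 8442/281 ≈ 30.043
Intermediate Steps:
K = 20/3 (K = (1/3)*20 = 20/3 ≈ 6.6667)
C(S) = -281/3 (C(S) = -87 - 1*20/3 = -87 - 20/3 = -281/3)
r/C(-259) = -2814/(-281/3) = -2814*(-3/281) = 8442/281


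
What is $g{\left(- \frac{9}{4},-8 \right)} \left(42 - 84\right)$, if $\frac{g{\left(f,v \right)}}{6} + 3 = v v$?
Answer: $-15372$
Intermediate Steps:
$g{\left(f,v \right)} = -18 + 6 v^{2}$ ($g{\left(f,v \right)} = -18 + 6 v v = -18 + 6 v^{2}$)
$g{\left(- \frac{9}{4},-8 \right)} \left(42 - 84\right) = \left(-18 + 6 \left(-8\right)^{2}\right) \left(42 - 84\right) = \left(-18 + 6 \cdot 64\right) \left(-42\right) = \left(-18 + 384\right) \left(-42\right) = 366 \left(-42\right) = -15372$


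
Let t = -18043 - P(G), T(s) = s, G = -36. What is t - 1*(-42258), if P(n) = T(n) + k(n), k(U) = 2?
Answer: 24249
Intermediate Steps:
P(n) = 2 + n (P(n) = n + 2 = 2 + n)
t = -18009 (t = -18043 - (2 - 36) = -18043 - 1*(-34) = -18043 + 34 = -18009)
t - 1*(-42258) = -18009 - 1*(-42258) = -18009 + 42258 = 24249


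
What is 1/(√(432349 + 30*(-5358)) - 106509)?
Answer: -8193/872607344 - √271609/11343895472 ≈ -9.4350e-6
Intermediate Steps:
1/(√(432349 + 30*(-5358)) - 106509) = 1/(√(432349 - 160740) - 106509) = 1/(√271609 - 106509) = 1/(-106509 + √271609)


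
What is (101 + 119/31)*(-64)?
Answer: -208000/31 ≈ -6709.7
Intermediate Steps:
(101 + 119/31)*(-64) = (3250/31)*(-64) = -208000/31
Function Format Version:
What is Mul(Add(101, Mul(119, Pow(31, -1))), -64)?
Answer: Rational(-208000, 31) ≈ -6709.7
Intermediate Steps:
Mul(Add(101, Mul(119, Pow(31, -1))), -64) = Mul(Add(101, Mul(119, Rational(1, 31))), -64) = Mul(Add(101, Rational(119, 31)), -64) = Mul(Rational(3250, 31), -64) = Rational(-208000, 31)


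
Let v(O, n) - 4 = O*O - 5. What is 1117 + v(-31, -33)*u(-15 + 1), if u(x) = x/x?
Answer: 2077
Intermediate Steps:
v(O, n) = -1 + O² (v(O, n) = 4 + (O*O - 5) = 4 + (O² - 5) = 4 + (-5 + O²) = -1 + O²)
u(x) = 1
1117 + v(-31, -33)*u(-15 + 1) = 1117 + (-1 + (-31)²)*1 = 1117 + (-1 + 961)*1 = 1117 + 960*1 = 1117 + 960 = 2077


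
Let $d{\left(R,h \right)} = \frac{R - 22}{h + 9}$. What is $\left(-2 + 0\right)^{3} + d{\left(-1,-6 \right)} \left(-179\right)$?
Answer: $\frac{4093}{3} \approx 1364.3$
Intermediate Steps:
$d{\left(R,h \right)} = \frac{-22 + R}{9 + h}$
$\left(-2 + 0\right)^{3} + d{\left(-1,-6 \right)} \left(-179\right) = \left(-2 + 0\right)^{3} + \frac{-22 - 1}{9 - 6} \left(-179\right) = \left(-2\right)^{3} + \frac{1}{3} \left(-23\right) \left(-179\right) = -8 + \frac{1}{3} \left(-23\right) \left(-179\right) = -8 - - \frac{4117}{3} = -8 + \frac{4117}{3} = \frac{4093}{3}$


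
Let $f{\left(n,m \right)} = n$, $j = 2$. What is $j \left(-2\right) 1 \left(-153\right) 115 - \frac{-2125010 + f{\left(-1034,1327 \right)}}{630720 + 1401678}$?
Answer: $\frac{71521148642}{1016199} \approx 70381.0$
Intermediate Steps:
$j \left(-2\right) 1 \left(-153\right) 115 - \frac{-2125010 + f{\left(-1034,1327 \right)}}{630720 + 1401678} = 2 \left(-2\right) 1 \left(-153\right) 115 - \frac{-2125010 - 1034}{630720 + 1401678} = \left(-4\right) 1 \left(-153\right) 115 - - \frac{2126044}{2032398} = \left(-4\right) \left(-153\right) 115 - \left(-2126044\right) \frac{1}{2032398} = 612 \cdot 115 - - \frac{1063022}{1016199} = 70380 + \frac{1063022}{1016199} = \frac{71521148642}{1016199}$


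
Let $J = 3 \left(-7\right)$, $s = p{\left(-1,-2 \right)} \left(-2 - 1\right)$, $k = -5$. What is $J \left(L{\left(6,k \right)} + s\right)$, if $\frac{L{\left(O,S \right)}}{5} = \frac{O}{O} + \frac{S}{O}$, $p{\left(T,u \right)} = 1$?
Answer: $\frac{91}{2} \approx 45.5$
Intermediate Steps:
$L{\left(O,S \right)} = 5 + \frac{5 S}{O}$ ($L{\left(O,S \right)} = 5 \left(\frac{O}{O} + \frac{S}{O}\right) = 5 \left(1 + \frac{S}{O}\right) = 5 + \frac{5 S}{O}$)
$s = -3$ ($s = 1 \left(-2 - 1\right) = 1 \left(-3\right) = -3$)
$J = -21$
$J \left(L{\left(6,k \right)} + s\right) = - 21 \left(\left(5 + 5 \left(-5\right) \frac{1}{6}\right) - 3\right) = - 21 \left(\left(5 - \frac{25}{6}\right) - 3\right) = - 21 \left(\frac{5}{6} - 3\right) = \left(-21\right) \left(- \frac{13}{6}\right) = \frac{91}{2}$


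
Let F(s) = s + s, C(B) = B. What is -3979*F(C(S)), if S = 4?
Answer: -31832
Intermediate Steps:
F(s) = 2*s
-3979*F(C(S)) = -7958*4 = -3979*8 = -31832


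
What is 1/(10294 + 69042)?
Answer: 1/79336 ≈ 1.2605e-5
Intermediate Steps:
1/(10294 + 69042) = 1/79336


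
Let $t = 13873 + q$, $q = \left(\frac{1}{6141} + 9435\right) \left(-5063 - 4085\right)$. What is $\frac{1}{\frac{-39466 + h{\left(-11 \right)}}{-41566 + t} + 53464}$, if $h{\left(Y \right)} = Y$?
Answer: $\frac{530208256441}{28347054464789881} \approx 1.8704 \cdot 10^{-5}$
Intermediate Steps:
$q = - \frac{530038193728}{6141}$ ($q = \left(\frac{1}{6141} + 9435\right) \left(-9148\right) = \frac{57940336}{6141} \left(-9148\right) = - \frac{530038193728}{6141} \approx -8.6311 \cdot 10^{7}$)
$t = - \frac{529952999635}{6141}$ ($t = 13873 - \frac{530038193728}{6141} = - \frac{529952999635}{6141} \approx -8.6297 \cdot 10^{7}$)
$\frac{1}{\frac{-39466 + h{\left(-11 \right)}}{-41566 + t} + 53464} = \frac{1}{\frac{-39466 - 11}{-41566 - \frac{529952999635}{6141}} + 53464} = \frac{1}{- \frac{39477}{- \frac{530208256441}{6141}} + 53464} = \frac{1}{\left(-39477\right) \left(- \frac{6141}{530208256441}\right) + 53464} = \frac{1}{\frac{242428257}{530208256441} + 53464} = \frac{1}{\frac{28347054464789881}{530208256441}} = \frac{530208256441}{28347054464789881}$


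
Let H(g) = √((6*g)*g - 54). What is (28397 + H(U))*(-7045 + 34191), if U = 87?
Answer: 770864962 + 977256*√35 ≈ 7.7665e+8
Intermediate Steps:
H(g) = √(-54 + 6*g²) (H(g) = √(6*g² - 54) = √(-54 + 6*g²))
(28397 + H(U))*(-7045 + 34191) = (28397 + √(-54 + 6*87²))*(-7045 + 34191) = (28397 + √(-54 + 6*7569))*27146 = (28397 + √(-54 + 45414))*27146 = (28397 + √45360)*27146 = (28397 + 36*√35)*27146 = 770864962 + 977256*√35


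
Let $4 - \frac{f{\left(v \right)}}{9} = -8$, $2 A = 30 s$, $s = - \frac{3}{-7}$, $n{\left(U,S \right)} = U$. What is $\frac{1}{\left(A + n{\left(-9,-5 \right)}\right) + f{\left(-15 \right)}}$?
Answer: $\frac{7}{738} \approx 0.0094851$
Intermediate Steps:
$s = \frac{3}{7}$ ($s = \left(-3\right) \left(- \frac{1}{7}\right) = \frac{3}{7} \approx 0.42857$)
$A = \frac{45}{7}$ ($A = \frac{30 \cdot \frac{3}{7}}{2} = \frac{1}{2} \cdot \frac{90}{7} = \frac{45}{7} \approx 6.4286$)
$f{\left(v \right)} = 108$ ($f{\left(v \right)} = 36 - -72 = 36 + 72 = 108$)
$\frac{1}{\left(A + n{\left(-9,-5 \right)}\right) + f{\left(-15 \right)}} = \frac{1}{\left(\frac{45}{7} - 9\right) + 108} = \frac{1}{- \frac{18}{7} + 108} = \frac{1}{\frac{738}{7}} = \frac{7}{738}$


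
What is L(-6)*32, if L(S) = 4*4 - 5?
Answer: 352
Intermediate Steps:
L(S) = 11 (L(S) = 16 - 5 = 11)
L(-6)*32 = 11*32 = 352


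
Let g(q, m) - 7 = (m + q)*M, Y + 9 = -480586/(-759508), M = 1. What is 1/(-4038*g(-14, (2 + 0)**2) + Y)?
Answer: 379754/4597162463 ≈ 8.2606e-5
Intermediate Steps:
Y = -3177493/379754 (Y = -9 - 480586/(-759508) = -9 - 480586*(-1/759508) = -9 + 240293/379754 = -3177493/379754 ≈ -8.3672)
g(q, m) = 7 + m + q (g(q, m) = 7 + (m + q)*1 = 7 + (m + q) = 7 + m + q)
1/(-4038*g(-14, (2 + 0)**2) + Y) = 1/(-4038*(7 + (2 + 0)**2 - 14) - 3177493/379754) = 1/(-4038*(7 + 2**2 - 14) - 3177493/379754) = 1/(-4038*(7 + 4 - 14) - 3177493/379754) = 1/(-4038*(-3) - 3177493/379754) = 1/(12114 - 3177493/379754) = 1/(4597162463/379754) = 379754/4597162463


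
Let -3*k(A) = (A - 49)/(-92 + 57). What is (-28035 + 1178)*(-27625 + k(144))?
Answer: 15579906842/21 ≈ 7.4190e+8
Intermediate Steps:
k(A) = -7/15 + A/105 (k(A) = -(A - 49)/(3*(-92 + 57)) = -(-49 + A)/(3*(-35)) = -(-49 + A)*(-1)/(3*35) = -(7/5 - A/35)/3 = -7/15 + A/105)
(-28035 + 1178)*(-27625 + k(144)) = (-28035 + 1178)*(-27625 + (-7/15 + (1/105)*144)) = -26857*(-27625 + (-7/15 + 48/35)) = -26857*(-27625 + 19/21) = -26857*(-580106/21) = 15579906842/21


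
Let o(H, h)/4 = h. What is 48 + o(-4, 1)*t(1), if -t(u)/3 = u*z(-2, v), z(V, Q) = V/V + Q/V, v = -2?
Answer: 24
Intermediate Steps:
o(H, h) = 4*h
z(V, Q) = 1 + Q/V
t(u) = -6*u (t(u) = -3*u*(-2 - 2)/(-2) = -3*u*(-1/2*(-4)) = -3*u*2 = -6*u)
48 + o(-4, 1)*t(1) = 48 + (4*1)*(-6*1) = 48 + 4*(-6) = 48 - 24 = 24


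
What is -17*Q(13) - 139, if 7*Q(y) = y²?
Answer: -3846/7 ≈ -549.43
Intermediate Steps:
Q(y) = y²/7
-17*Q(13) - 139 = -17*13²/7 - 139 = -17*169/7 - 139 = -2873/7 - 139 = -3846/7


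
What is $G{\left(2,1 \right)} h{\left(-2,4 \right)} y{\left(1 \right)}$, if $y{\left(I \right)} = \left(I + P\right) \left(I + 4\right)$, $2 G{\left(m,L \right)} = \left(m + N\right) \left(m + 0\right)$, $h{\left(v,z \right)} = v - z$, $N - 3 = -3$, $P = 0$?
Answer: $-60$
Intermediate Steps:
$N = 0$ ($N = 3 - 3 = 0$)
$G{\left(m,L \right)} = \frac{m^{2}}{2}$ ($G{\left(m,L \right)} = \frac{\left(m + 0\right) \left(m + 0\right)}{2} = \frac{m m}{2} = \frac{m^{2}}{2}$)
$y{\left(I \right)} = I \left(4 + I\right)$ ($y{\left(I \right)} = \left(I + 0\right) \left(I + 4\right) = I \left(4 + I\right)$)
$G{\left(2,1 \right)} h{\left(-2,4 \right)} y{\left(1 \right)} = \frac{2^{2}}{2} \left(-2 - 4\right) 1 \left(4 + 1\right) = \frac{1}{2} \cdot 4 \left(-2 - 4\right) 1 \cdot 5 = 2 \left(-6\right) 5 = \left(-12\right) 5 = -60$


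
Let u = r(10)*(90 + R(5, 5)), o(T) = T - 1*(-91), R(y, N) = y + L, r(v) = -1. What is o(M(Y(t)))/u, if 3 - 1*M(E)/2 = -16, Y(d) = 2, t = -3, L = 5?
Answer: -129/100 ≈ -1.2900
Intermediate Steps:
M(E) = 38 (M(E) = 6 - 2*(-16) = 6 + 32 = 38)
R(y, N) = 5 + y (R(y, N) = y + 5 = 5 + y)
o(T) = 91 + T (o(T) = T + 91 = 91 + T)
u = -100 (u = -(90 + (5 + 5)) = -(90 + 10) = -1*100 = -100)
o(M(Y(t)))/u = (91 + 38)/(-100) = 129*(-1/100) = -129/100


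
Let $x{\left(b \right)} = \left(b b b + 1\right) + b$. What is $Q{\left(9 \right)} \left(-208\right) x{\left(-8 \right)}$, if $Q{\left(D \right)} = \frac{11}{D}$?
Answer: $\frac{395824}{3} \approx 1.3194 \cdot 10^{5}$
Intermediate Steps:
$x{\left(b \right)} = 1 + b + b^{3}$ ($x{\left(b \right)} = \left(b^{2} b + 1\right) + b = \left(b^{3} + 1\right) + b = \left(1 + b^{3}\right) + b = 1 + b + b^{3}$)
$Q{\left(9 \right)} \left(-208\right) x{\left(-8 \right)} = \frac{11}{9} \left(-208\right) \left(1 - 8 + \left(-8\right)^{3}\right) = 11 \cdot \frac{1}{9} \left(-208\right) \left(1 - 8 - 512\right) = \frac{11}{9} \left(-208\right) \left(-519\right) = \left(- \frac{2288}{9}\right) \left(-519\right) = \frac{395824}{3}$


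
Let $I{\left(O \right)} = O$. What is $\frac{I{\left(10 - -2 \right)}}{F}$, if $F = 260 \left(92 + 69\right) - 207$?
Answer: $\frac{12}{41653} \approx 0.00028809$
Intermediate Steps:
$F = 41653$ ($F = 260 \cdot 161 - 207 = 41860 - 207 = 41653$)
$\frac{I{\left(10 - -2 \right)}}{F} = \frac{10 - -2}{41653} = \left(10 + 2\right) \frac{1}{41653} = 12 \cdot \frac{1}{41653} = \frac{12}{41653}$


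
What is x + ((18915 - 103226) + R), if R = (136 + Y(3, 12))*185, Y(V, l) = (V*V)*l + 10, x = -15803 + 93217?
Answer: 40093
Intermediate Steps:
x = 77414
Y(V, l) = 10 + l*V² (Y(V, l) = V²*l + 10 = l*V² + 10 = 10 + l*V²)
R = 46990 (R = (136 + (10 + 12*3²))*185 = (136 + (10 + 12*9))*185 = (136 + (10 + 108))*185 = (136 + 118)*185 = 254*185 = 46990)
x + ((18915 - 103226) + R) = 77414 + ((18915 - 103226) + 46990) = 77414 + (-84311 + 46990) = 77414 - 37321 = 40093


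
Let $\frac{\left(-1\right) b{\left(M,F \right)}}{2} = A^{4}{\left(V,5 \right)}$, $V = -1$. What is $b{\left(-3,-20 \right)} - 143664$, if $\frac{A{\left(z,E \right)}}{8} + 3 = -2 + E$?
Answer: $-143664$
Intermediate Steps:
$A{\left(z,E \right)} = -40 + 8 E$ ($A{\left(z,E \right)} = -24 + 8 \left(-2 + E\right) = -24 + \left(-16 + 8 E\right) = -40 + 8 E$)
$b{\left(M,F \right)} = 0$ ($b{\left(M,F \right)} = - 2 \left(-40 + 8 \cdot 5\right)^{4} = - 2 \left(-40 + 40\right)^{4} = - 2 \cdot 0^{4} = \left(-2\right) 0 = 0$)
$b{\left(-3,-20 \right)} - 143664 = 0 - 143664 = -143664$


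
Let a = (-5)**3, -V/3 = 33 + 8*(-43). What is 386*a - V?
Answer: -49183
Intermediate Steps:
V = 933 (V = -3*(33 + 8*(-43)) = -3*(33 - 344) = -3*(-311) = 933)
a = -125
386*a - V = 386*(-125) - 1*933 = -48250 - 933 = -49183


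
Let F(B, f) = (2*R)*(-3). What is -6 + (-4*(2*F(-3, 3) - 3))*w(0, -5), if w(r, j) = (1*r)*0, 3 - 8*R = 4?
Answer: -6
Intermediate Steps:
R = -⅛ (R = 3/8 - ⅛*4 = 3/8 - ½ = -⅛ ≈ -0.12500)
w(r, j) = 0 (w(r, j) = r*0 = 0)
F(B, f) = ¾ (F(B, f) = (2*(-⅛))*(-3) = -¼*(-3) = ¾)
-6 + (-4*(2*F(-3, 3) - 3))*w(0, -5) = -6 - 4*(2*(¾) - 3)*0 = -6 - 4*(3/2 - 3)*0 = -6 - 4*(-3/2)*0 = -6 + 6*0 = -6 + 0 = -6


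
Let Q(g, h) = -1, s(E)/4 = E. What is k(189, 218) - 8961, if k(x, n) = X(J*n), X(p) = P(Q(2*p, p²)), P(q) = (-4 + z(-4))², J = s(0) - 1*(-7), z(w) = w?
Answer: -8897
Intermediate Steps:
s(E) = 4*E
J = 7 (J = 4*0 - 1*(-7) = 0 + 7 = 7)
P(q) = 64 (P(q) = (-4 - 4)² = (-8)² = 64)
X(p) = 64
k(x, n) = 64
k(189, 218) - 8961 = 64 - 8961 = -8897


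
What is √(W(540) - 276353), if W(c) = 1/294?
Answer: I*√487486686/42 ≈ 525.69*I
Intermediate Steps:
W(c) = 1/294
√(W(540) - 276353) = √(1/294 - 276353) = √(-81247781/294) = I*√487486686/42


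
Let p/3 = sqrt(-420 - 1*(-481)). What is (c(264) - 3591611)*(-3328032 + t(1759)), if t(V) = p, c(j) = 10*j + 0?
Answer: 11944210335072 - 10766913*sqrt(61) ≈ 1.1944e+13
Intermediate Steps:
c(j) = 10*j
p = 3*sqrt(61) (p = 3*sqrt(-420 - 1*(-481)) = 3*sqrt(-420 + 481) = 3*sqrt(61) ≈ 23.431)
t(V) = 3*sqrt(61)
(c(264) - 3591611)*(-3328032 + t(1759)) = (10*264 - 3591611)*(-3328032 + 3*sqrt(61)) = (2640 - 3591611)*(-3328032 + 3*sqrt(61)) = -3588971*(-3328032 + 3*sqrt(61)) = 11944210335072 - 10766913*sqrt(61)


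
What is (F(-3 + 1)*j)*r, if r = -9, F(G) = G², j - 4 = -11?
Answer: 252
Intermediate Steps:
j = -7 (j = 4 - 11 = -7)
(F(-3 + 1)*j)*r = ((-3 + 1)²*(-7))*(-9) = ((-2)²*(-7))*(-9) = (4*(-7))*(-9) = -28*(-9) = 252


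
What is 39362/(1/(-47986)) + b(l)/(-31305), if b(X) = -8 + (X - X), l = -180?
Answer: -59129664496252/31305 ≈ -1.8888e+9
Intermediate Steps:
b(X) = -8 (b(X) = -8 + 0 = -8)
39362/(1/(-47986)) + b(l)/(-31305) = 39362/(1/(-47986)) - 8/(-31305) = 39362/(-1/47986) - 8*(-1/31305) = 39362*(-47986) + 8/31305 = -1888824932 + 8/31305 = -59129664496252/31305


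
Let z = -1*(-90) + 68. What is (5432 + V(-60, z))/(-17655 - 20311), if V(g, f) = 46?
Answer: -2739/18983 ≈ -0.14429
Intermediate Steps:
z = 158 (z = 90 + 68 = 158)
(5432 + V(-60, z))/(-17655 - 20311) = (5432 + 46)/(-17655 - 20311) = 5478/(-37966) = 5478*(-1/37966) = -2739/18983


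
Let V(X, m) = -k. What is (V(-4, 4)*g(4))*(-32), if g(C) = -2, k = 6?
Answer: -384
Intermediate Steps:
V(X, m) = -6 (V(X, m) = -1*6 = -6)
(V(-4, 4)*g(4))*(-32) = -6*(-2)*(-32) = 12*(-32) = -384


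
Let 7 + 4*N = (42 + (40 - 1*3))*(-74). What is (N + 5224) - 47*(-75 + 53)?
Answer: 19179/4 ≈ 4794.8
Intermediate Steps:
N = -5853/4 (N = -7/4 + ((42 + (40 - 1*3))*(-74))/4 = -7/4 + ((42 + (40 - 3))*(-74))/4 = -7/4 + ((42 + 37)*(-74))/4 = -7/4 + (79*(-74))/4 = -7/4 + (1/4)*(-5846) = -7/4 - 2923/2 = -5853/4 ≈ -1463.3)
(N + 5224) - 47*(-75 + 53) = (-5853/4 + 5224) - 47*(-75 + 53) = 15043/4 - 47*(-22) = 15043/4 + 1034 = 19179/4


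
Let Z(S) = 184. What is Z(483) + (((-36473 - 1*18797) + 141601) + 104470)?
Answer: 190985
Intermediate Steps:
Z(483) + (((-36473 - 1*18797) + 141601) + 104470) = 184 + (((-36473 - 1*18797) + 141601) + 104470) = 184 + (((-36473 - 18797) + 141601) + 104470) = 184 + ((-55270 + 141601) + 104470) = 184 + (86331 + 104470) = 184 + 190801 = 190985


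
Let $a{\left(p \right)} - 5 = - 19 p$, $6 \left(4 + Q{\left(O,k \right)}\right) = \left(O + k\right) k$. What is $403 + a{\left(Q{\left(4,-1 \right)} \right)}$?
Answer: $\frac{987}{2} \approx 493.5$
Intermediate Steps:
$Q{\left(O,k \right)} = -4 + \frac{k \left(O + k\right)}{6}$ ($Q{\left(O,k \right)} = -4 + \frac{\left(O + k\right) k}{6} = -4 + \frac{k \left(O + k\right)}{6}$)
$a{\left(p \right)} = 5 - 19 p$
$403 + a{\left(Q{\left(4,-1 \right)} \right)} = 403 - \left(-5 + 19 \left(-4 + \frac{\left(-1\right)^{2}}{6} + \frac{1}{6} \cdot 4 \left(-1\right)\right)\right) = 403 - \left(-5 + 19 \left(-4 + \frac{1}{6} \cdot 1 - \frac{2}{3}\right)\right) = 403 - \left(-5 + 19 \left(-4 + \frac{1}{6} - \frac{2}{3}\right)\right) = 403 + \left(5 - - \frac{171}{2}\right) = 403 + \left(5 + \frac{171}{2}\right) = 403 + \frac{181}{2} = \frac{987}{2}$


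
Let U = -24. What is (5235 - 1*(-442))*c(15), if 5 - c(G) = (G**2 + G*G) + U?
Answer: -2390017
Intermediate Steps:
c(G) = 29 - 2*G**2 (c(G) = 5 - ((G**2 + G*G) - 24) = 5 - ((G**2 + G**2) - 24) = 5 - (2*G**2 - 24) = 5 - (-24 + 2*G**2) = 5 + (24 - 2*G**2) = 29 - 2*G**2)
(5235 - 1*(-442))*c(15) = (5235 - 1*(-442))*(29 - 2*15**2) = (5235 + 442)*(29 - 2*225) = 5677*(29 - 450) = 5677*(-421) = -2390017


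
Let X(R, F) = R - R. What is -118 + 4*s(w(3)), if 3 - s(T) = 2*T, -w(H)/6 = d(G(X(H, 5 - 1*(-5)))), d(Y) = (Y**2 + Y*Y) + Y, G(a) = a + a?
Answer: -106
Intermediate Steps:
X(R, F) = 0
G(a) = 2*a
d(Y) = Y + 2*Y**2 (d(Y) = (Y**2 + Y**2) + Y = 2*Y**2 + Y = Y + 2*Y**2)
w(H) = 0 (w(H) = -6*2*0*(1 + 2*(2*0)) = -0*(1 + 2*0) = -0*(1 + 0) = -0 = -6*0 = 0)
s(T) = 3 - 2*T
-118 + 4*s(w(3)) = -118 + 4*(3 - 2*0) = -118 + 4*(3 + 0) = -118 + 4*3 = -118 + 12 = -106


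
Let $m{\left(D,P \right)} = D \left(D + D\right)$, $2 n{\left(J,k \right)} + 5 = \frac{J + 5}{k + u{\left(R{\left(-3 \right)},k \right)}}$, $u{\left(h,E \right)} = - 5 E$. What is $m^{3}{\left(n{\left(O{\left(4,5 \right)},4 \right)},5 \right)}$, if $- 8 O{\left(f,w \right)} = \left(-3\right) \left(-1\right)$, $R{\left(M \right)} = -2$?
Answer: $\frac{96279097826745289}{35184372088832} \approx 2736.4$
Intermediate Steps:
$O{\left(f,w \right)} = - \frac{3}{8}$ ($O{\left(f,w \right)} = - \frac{\left(-3\right) \left(-1\right)}{8} = \left(- \frac{1}{8}\right) 3 = - \frac{3}{8}$)
$n{\left(J,k \right)} = - \frac{5}{2} - \frac{5 + J}{8 k}$ ($n{\left(J,k \right)} = - \frac{5}{2} + \frac{\left(J + 5\right) \frac{1}{k - 5 k}}{2} = - \frac{5}{2} + \frac{\left(5 + J\right) \frac{1}{\left(-4\right) k}}{2} = - \frac{5}{2} + \frac{\left(5 + J\right) \left(- \frac{1}{4 k}\right)}{2} = - \frac{5}{2} + \frac{\left(- \frac{1}{4}\right) \frac{1}{k} \left(5 + J\right)}{2} = - \frac{5}{2} - \frac{5 + J}{8 k}$)
$m{\left(D,P \right)} = 2 D^{2}$ ($m{\left(D,P \right)} = D 2 D = 2 D^{2}$)
$m^{3}{\left(n{\left(O{\left(4,5 \right)},4 \right)},5 \right)} = \left(2 \left(\frac{-5 - - \frac{3}{8} - 80}{8 \cdot 4}\right)^{2}\right)^{3} = \left(2 \left(\frac{1}{8} \cdot \frac{1}{4} \left(-5 + \frac{3}{8} - 80\right)\right)^{2}\right)^{3} = \left(2 \left(\frac{1}{8} \cdot \frac{1}{4} \left(- \frac{677}{8}\right)\right)^{2}\right)^{3} = \left(2 \left(- \frac{677}{256}\right)^{2}\right)^{3} = \left(2 \cdot \frac{458329}{65536}\right)^{3} = \left(\frac{458329}{32768}\right)^{3} = \frac{96279097826745289}{35184372088832}$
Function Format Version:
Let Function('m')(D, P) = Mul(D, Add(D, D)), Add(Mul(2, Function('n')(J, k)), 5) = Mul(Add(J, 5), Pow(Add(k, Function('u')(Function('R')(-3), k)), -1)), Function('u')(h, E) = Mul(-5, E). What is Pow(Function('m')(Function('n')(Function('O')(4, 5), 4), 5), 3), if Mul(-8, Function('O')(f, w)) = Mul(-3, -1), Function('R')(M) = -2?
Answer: Rational(96279097826745289, 35184372088832) ≈ 2736.4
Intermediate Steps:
Function('O')(f, w) = Rational(-3, 8) (Function('O')(f, w) = Mul(Rational(-1, 8), Mul(-3, -1)) = Mul(Rational(-1, 8), 3) = Rational(-3, 8))
Function('n')(J, k) = Add(Rational(-5, 2), Mul(Rational(-1, 8), Pow(k, -1), Add(5, J))) (Function('n')(J, k) = Add(Rational(-5, 2), Mul(Rational(1, 2), Mul(Add(J, 5), Pow(Add(k, Mul(-5, k)), -1)))) = Add(Rational(-5, 2), Mul(Rational(1, 2), Mul(Add(5, J), Pow(Mul(-4, k), -1)))) = Add(Rational(-5, 2), Mul(Rational(1, 2), Mul(Add(5, J), Mul(Rational(-1, 4), Pow(k, -1))))) = Add(Rational(-5, 2), Mul(Rational(1, 2), Mul(Rational(-1, 4), Pow(k, -1), Add(5, J)))) = Add(Rational(-5, 2), Mul(Rational(-1, 8), Pow(k, -1), Add(5, J))))
Function('m')(D, P) = Mul(2, Pow(D, 2)) (Function('m')(D, P) = Mul(D, Mul(2, D)) = Mul(2, Pow(D, 2)))
Pow(Function('m')(Function('n')(Function('O')(4, 5), 4), 5), 3) = Pow(Mul(2, Pow(Mul(Rational(1, 8), Pow(4, -1), Add(-5, Mul(-1, Rational(-3, 8)), Mul(-20, 4))), 2)), 3) = Pow(Mul(2, Pow(Mul(Rational(1, 8), Rational(1, 4), Add(-5, Rational(3, 8), -80)), 2)), 3) = Pow(Mul(2, Pow(Mul(Rational(1, 8), Rational(1, 4), Rational(-677, 8)), 2)), 3) = Pow(Mul(2, Pow(Rational(-677, 256), 2)), 3) = Pow(Mul(2, Rational(458329, 65536)), 3) = Pow(Rational(458329, 32768), 3) = Rational(96279097826745289, 35184372088832)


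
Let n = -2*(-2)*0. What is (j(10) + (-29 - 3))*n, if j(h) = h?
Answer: 0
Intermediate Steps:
n = 0 (n = 4*0 = 0)
(j(10) + (-29 - 3))*n = (10 + (-29 - 3))*0 = (10 - 32)*0 = -22*0 = 0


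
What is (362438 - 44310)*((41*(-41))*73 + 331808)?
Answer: 66518974160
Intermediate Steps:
(362438 - 44310)*((41*(-41))*73 + 331808) = 318128*(-1681*73 + 331808) = 318128*(-122713 + 331808) = 318128*209095 = 66518974160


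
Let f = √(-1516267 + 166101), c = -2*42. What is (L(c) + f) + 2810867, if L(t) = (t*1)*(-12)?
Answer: 2811875 + I*√1350166 ≈ 2.8119e+6 + 1162.0*I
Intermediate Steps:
c = -84
f = I*√1350166 (f = √(-1350166) = I*√1350166 ≈ 1162.0*I)
L(t) = -12*t (L(t) = t*(-12) = -12*t)
(L(c) + f) + 2810867 = (-12*(-84) + I*√1350166) + 2810867 = (1008 + I*√1350166) + 2810867 = 2811875 + I*√1350166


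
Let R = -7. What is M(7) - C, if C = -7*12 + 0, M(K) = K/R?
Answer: 83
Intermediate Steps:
M(K) = -K/7 (M(K) = K/(-7) = K*(-⅐) = -K/7)
C = -84 (C = -84 + 0 = -84)
M(7) - C = -⅐*7 - 1*(-84) = -1 + 84 = 83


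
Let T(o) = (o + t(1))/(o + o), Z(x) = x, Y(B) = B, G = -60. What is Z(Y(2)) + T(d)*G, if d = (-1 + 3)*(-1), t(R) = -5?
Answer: -103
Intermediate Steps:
d = -2 (d = 2*(-1) = -2)
T(o) = (-5 + o)/(2*o) (T(o) = (o - 5)/(o + o) = (-5 + o)/((2*o)) = (-5 + o)*(1/(2*o)) = (-5 + o)/(2*o))
Z(Y(2)) + T(d)*G = 2 + ((½)*(-5 - 2)/(-2))*(-60) = 2 + ((½)*(-½)*(-7))*(-60) = 2 + (7/4)*(-60) = 2 - 105 = -103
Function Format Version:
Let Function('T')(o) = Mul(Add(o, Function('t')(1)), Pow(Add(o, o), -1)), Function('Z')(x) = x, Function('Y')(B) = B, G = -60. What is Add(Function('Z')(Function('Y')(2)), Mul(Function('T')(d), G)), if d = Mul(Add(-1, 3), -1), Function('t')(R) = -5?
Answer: -103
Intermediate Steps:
d = -2 (d = Mul(2, -1) = -2)
Function('T')(o) = Mul(Rational(1, 2), Pow(o, -1), Add(-5, o)) (Function('T')(o) = Mul(Add(o, -5), Pow(Add(o, o), -1)) = Mul(Add(-5, o), Pow(Mul(2, o), -1)) = Mul(Add(-5, o), Mul(Rational(1, 2), Pow(o, -1))) = Mul(Rational(1, 2), Pow(o, -1), Add(-5, o)))
Add(Function('Z')(Function('Y')(2)), Mul(Function('T')(d), G)) = Add(2, Mul(Mul(Rational(1, 2), Pow(-2, -1), Add(-5, -2)), -60)) = Add(2, Mul(Mul(Rational(1, 2), Rational(-1, 2), -7), -60)) = Add(2, Mul(Rational(7, 4), -60)) = Add(2, -105) = -103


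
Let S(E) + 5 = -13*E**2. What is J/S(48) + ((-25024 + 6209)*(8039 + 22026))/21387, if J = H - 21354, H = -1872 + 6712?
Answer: -16945512127157/640690359 ≈ -26449.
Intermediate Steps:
S(E) = -5 - 13*E**2
H = 4840
J = -16514 (J = 4840 - 21354 = -16514)
J/S(48) + ((-25024 + 6209)*(8039 + 22026))/21387 = -16514/(-5 - 13*48**2) + ((-25024 + 6209)*(8039 + 22026))/21387 = -16514/(-5 - 13*2304) - 18815*30065*(1/21387) = -16514/(-5 - 29952) - 565672975*1/21387 = -16514/(-29957) - 565672975/21387 = -16514*(-1/29957) - 565672975/21387 = 16514/29957 - 565672975/21387 = -16945512127157/640690359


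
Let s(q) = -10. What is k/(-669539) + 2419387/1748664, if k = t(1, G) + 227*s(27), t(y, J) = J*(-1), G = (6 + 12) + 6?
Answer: 1623885387809/1170798745896 ≈ 1.3870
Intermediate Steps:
G = 24 (G = 18 + 6 = 24)
t(y, J) = -J
k = -2294 (k = -1*24 + 227*(-10) = -24 - 2270 = -2294)
k/(-669539) + 2419387/1748664 = -2294/(-669539) + 2419387/1748664 = -2294*(-1/669539) + 2419387*(1/1748664) = 2294/669539 + 2419387/1748664 = 1623885387809/1170798745896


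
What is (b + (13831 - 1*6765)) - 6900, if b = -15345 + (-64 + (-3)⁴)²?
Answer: -14890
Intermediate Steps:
b = -15056 (b = -15345 + (-64 + 81)² = -15345 + 17² = -15345 + 289 = -15056)
(b + (13831 - 1*6765)) - 6900 = (-15056 + (13831 - 1*6765)) - 6900 = (-15056 + (13831 - 6765)) - 6900 = (-15056 + 7066) - 6900 = -7990 - 6900 = -14890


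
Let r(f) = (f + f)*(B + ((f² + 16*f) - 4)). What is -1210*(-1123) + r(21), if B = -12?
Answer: 1390792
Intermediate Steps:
r(f) = 2*f*(-16 + f² + 16*f) (r(f) = (f + f)*(-12 + ((f² + 16*f) - 4)) = (2*f)*(-12 + (-4 + f² + 16*f)) = (2*f)*(-16 + f² + 16*f) = 2*f*(-16 + f² + 16*f))
-1210*(-1123) + r(21) = -1210*(-1123) + 2*21*(-16 + 21² + 16*21) = 1358830 + 2*21*(-16 + 441 + 336) = 1358830 + 2*21*761 = 1358830 + 31962 = 1390792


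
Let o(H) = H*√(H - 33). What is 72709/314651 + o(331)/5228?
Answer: 72709/314651 + 331*√298/5228 ≈ 1.3240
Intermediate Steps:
o(H) = H*√(-33 + H)
72709/314651 + o(331)/5228 = 72709/314651 + (331*√(-33 + 331))/5228 = 72709*(1/314651) + (331*√298)*(1/5228) = 72709/314651 + 331*√298/5228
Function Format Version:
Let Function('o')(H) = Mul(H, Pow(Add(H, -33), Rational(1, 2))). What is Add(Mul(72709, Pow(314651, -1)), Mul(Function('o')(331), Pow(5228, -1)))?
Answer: Add(Rational(72709, 314651), Mul(Rational(331, 5228), Pow(298, Rational(1, 2)))) ≈ 1.3240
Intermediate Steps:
Function('o')(H) = Mul(H, Pow(Add(-33, H), Rational(1, 2)))
Add(Mul(72709, Pow(314651, -1)), Mul(Function('o')(331), Pow(5228, -1))) = Add(Mul(72709, Pow(314651, -1)), Mul(Mul(331, Pow(Add(-33, 331), Rational(1, 2))), Pow(5228, -1))) = Add(Mul(72709, Rational(1, 314651)), Mul(Mul(331, Pow(298, Rational(1, 2))), Rational(1, 5228))) = Add(Rational(72709, 314651), Mul(Rational(331, 5228), Pow(298, Rational(1, 2))))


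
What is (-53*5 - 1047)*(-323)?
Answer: 423776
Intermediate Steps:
(-53*5 - 1047)*(-323) = (-265 - 1047)*(-323) = -1312*(-323) = 423776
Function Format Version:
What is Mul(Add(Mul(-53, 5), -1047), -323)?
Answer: 423776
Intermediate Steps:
Mul(Add(Mul(-53, 5), -1047), -323) = Mul(Add(-265, -1047), -323) = Mul(-1312, -323) = 423776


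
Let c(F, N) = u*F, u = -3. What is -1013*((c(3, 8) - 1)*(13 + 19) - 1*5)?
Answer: 329225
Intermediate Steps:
c(F, N) = -3*F
-1013*((c(3, 8) - 1)*(13 + 19) - 1*5) = -1013*((-3*3 - 1)*(13 + 19) - 1*5) = -1013*((-9 - 1)*32 - 5) = -1013*(-10*32 - 5) = -1013*(-320 - 5) = -1013*(-325) = 329225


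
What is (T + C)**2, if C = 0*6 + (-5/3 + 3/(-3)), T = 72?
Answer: 43264/9 ≈ 4807.1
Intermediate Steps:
C = -8/3 (C = 0 + (-5*1/3 + 3*(-1/3)) = 0 + (-5/3 - 1) = 0 - 8/3 = -8/3 ≈ -2.6667)
(T + C)**2 = (72 - 8/3)**2 = (208/3)**2 = 43264/9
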